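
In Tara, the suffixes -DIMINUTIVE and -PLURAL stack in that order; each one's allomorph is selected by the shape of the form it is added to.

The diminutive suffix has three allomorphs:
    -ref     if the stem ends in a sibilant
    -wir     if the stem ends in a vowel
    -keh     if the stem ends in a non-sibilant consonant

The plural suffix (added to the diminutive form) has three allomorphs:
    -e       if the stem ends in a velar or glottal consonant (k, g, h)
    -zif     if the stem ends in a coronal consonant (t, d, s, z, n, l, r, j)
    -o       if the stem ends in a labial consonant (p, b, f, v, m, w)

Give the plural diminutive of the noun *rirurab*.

Since the final sound of *rirurab* is /b/ (a non-sibilant consonant), it takes -keh, giving *rirurabkeh*.
The final consonant of the diminutive form *rirurabkeh* is /h/, which is velar/glottal, so the plural suffix is -e, giving *rirurabkehe*.

rirurabkehe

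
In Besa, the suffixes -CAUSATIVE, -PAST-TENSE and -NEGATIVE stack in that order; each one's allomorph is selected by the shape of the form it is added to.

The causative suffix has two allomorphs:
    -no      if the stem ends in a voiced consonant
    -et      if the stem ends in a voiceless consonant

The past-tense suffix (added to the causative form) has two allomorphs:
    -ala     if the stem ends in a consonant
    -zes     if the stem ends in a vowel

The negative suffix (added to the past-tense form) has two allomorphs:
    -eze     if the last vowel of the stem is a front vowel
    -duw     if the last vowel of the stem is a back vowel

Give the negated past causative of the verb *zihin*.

zihinnozeseze

Since the final consonant of *zihin* is /n/ (voiced), it takes -no, giving *zihinno*.
The final sound of the causative form *zihinno* is /o/, which is a vowel, so the past-tense suffix is -zes, giving *zihinnozes*.
The past-tense form *zihinnozes*: last vowel = /e/, a front vowel → -eze → *zihinnozeseze*.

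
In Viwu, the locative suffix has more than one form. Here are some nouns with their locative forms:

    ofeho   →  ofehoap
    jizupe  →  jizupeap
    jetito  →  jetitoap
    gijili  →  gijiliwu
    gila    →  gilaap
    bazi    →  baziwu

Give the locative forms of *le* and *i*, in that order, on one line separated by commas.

Looking at the last vowel of each stem: -wu when the last vowel of the stem is a high vowel (*gijili*, *bazi*); -ap when the last vowel of the stem is a non-high vowel (*ofeho*, *jizupe*, *jetito*, *gila*).
*le*: last vowel = /e/, a non-high vowel → -ap → *leap*.
*i*: last vowel = /i/, a high vowel → -wu → *iwu*.

leap, iwu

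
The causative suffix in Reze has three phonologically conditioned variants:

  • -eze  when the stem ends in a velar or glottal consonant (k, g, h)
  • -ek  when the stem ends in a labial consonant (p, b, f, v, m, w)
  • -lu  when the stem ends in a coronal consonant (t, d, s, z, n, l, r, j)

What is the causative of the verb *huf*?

hufek

*huf* — final consonant /f/ (labial) → -ek → *hufek*.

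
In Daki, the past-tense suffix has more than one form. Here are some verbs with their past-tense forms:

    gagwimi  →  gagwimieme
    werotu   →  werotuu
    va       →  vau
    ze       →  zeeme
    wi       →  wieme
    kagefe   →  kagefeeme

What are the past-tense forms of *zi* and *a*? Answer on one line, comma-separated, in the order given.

zieme, au

The pattern is front/back vowel harmony: -eme when the last vowel of the stem is a front vowel (*gagwimi*, *ze*, *wi*, *kagefe*); -u when the last vowel of the stem is a back vowel (*werotu*, *va*).
The last vowel of *zi* is /i/, which is a front vowel, so the suffix is -eme, giving *zieme*.
*a*: last vowel = /a/, a back vowel → -u → *au*.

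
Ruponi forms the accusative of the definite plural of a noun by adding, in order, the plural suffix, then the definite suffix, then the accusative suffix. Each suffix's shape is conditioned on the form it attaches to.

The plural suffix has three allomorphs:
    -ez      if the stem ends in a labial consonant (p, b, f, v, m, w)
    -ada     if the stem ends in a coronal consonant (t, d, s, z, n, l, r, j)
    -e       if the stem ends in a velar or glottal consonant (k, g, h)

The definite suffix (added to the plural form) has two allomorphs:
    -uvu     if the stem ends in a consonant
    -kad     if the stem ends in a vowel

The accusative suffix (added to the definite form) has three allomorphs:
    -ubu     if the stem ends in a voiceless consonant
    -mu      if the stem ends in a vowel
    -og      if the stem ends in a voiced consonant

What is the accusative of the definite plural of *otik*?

otikekadog

*otik* — final consonant /k/ (velar/glottal) → -e → *otike*.
The final sound of the plural form *otike* is /e/, which is a vowel, so the definite suffix is -kad, giving *otikekad*.
The definite form *otikekad*: final sound = /d/, a voiced consonant → -og → *otikekadog*.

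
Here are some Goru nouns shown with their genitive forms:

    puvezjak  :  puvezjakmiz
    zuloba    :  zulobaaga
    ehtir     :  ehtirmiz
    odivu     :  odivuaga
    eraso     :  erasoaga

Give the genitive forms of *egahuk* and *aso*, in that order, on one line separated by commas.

Looking at the final sound of each stem: -miz when the stem ends in a consonant (*puvezjak*, *ehtir*); -aga when the stem ends in a vowel (*zuloba*, *odivu*, *eraso*).
Since the final sound of *egahuk* is /k/ (a consonant), it takes -miz, giving *egahukmiz*.
Since the final sound of *aso* is /o/ (a vowel), it takes -aga, giving *asoaga*.

egahukmiz, asoaga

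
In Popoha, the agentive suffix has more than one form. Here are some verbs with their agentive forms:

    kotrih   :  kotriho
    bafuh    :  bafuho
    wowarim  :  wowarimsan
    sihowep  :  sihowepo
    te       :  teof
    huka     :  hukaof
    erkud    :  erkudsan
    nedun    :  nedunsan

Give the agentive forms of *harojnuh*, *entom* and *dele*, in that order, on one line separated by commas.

harojnuho, entomsan, deleof

The suffix is conditioned by the final sound: -o when the stem ends in a voiceless consonant (*kotrih*, *bafuh*, *sihowep*); -san when the stem ends in a voiced consonant (*wowarim*, *erkud*, *nedun*); -of when the stem ends in a vowel (*te*, *huka*).
*harojnuh*: final sound = /h/, a voiceless consonant → -o → *harojnuho*.
Since the final sound of *entom* is /m/ (a voiced consonant), it takes -san, giving *entomsan*.
*dele*: final sound = /e/, a vowel → -of → *deleof*.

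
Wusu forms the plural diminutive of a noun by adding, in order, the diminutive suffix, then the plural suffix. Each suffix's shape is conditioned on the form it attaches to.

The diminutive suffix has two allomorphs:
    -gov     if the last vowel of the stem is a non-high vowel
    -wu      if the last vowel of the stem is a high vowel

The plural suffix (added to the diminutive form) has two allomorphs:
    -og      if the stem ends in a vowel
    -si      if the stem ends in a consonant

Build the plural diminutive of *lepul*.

lepulwuog

The last vowel of *lepul* is /u/, which is a high vowel, so the diminutive suffix is -wu, giving *lepulwu*.
The final sound of the diminutive form *lepulwu* is /u/, which is a vowel, so the plural suffix is -og, giving *lepulwuog*.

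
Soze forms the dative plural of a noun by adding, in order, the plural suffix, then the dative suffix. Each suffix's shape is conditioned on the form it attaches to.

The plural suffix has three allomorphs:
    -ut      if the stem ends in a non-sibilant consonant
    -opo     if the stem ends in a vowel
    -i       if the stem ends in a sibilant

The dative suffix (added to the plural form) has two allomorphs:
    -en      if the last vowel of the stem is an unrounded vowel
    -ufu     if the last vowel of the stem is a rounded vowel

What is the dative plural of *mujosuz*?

mujosuzien

Since the final sound of *mujosuz* is /z/ (a sibilant), it takes -i, giving *mujosuzi*.
Since the last vowel of the plural form *mujosuzi* is /i/ (an unrounded vowel), it takes -en, giving *mujosuzien*.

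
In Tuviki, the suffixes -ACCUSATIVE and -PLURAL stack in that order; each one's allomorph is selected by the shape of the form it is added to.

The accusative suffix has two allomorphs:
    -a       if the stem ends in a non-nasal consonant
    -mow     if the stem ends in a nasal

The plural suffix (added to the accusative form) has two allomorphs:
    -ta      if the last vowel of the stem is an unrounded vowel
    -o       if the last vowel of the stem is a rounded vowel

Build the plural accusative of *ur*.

urata

Since the final consonant of *ur* is /r/ (non-nasal), it takes -a, giving *ura*.
The accusative form *ura* — last vowel /a/ (an unrounded vowel) → -ta → *urata*.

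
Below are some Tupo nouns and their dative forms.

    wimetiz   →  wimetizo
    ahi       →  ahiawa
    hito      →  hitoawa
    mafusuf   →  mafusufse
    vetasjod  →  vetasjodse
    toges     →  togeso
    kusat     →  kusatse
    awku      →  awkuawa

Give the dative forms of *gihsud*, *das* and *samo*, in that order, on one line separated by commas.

gihsudse, daso, samoawa

The pattern is sibilance of the final sound: -o when the stem ends in a sibilant (*wimetiz*, *toges*); -se when the stem ends in a non-sibilant consonant (*mafusuf*, *vetasjod*, *kusat*); -awa when the stem ends in a vowel (*ahi*, *hito*, *awku*).
Since the final sound of *gihsud* is /d/ (a non-sibilant consonant), it takes -se, giving *gihsudse*.
*das* — final sound /s/ (a sibilant) → -o → *daso*.
*samo* — final sound /o/ (a vowel) → -awa → *samoawa*.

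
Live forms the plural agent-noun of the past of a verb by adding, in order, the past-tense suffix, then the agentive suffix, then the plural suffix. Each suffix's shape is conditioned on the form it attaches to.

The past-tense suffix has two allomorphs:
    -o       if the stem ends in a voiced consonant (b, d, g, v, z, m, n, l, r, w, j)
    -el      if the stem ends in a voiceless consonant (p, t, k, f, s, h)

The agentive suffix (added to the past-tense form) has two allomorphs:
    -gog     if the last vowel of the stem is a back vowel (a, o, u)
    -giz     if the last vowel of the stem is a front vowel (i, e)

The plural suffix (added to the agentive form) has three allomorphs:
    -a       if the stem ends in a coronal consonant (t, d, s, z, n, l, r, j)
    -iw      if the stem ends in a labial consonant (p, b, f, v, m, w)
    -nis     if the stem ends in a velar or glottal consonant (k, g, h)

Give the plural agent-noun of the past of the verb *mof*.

mofelgiza

Since the final consonant of *mof* is /f/ (voiceless), it takes -el, giving *mofel*.
Since the last vowel of the past-tense form *mofel* is /e/ (a front vowel), it takes -giz, giving *mofelgiz*.
Since the final consonant of the agentive form *mofelgiz* is /z/ (coronal), it takes -a, giving *mofelgiza*.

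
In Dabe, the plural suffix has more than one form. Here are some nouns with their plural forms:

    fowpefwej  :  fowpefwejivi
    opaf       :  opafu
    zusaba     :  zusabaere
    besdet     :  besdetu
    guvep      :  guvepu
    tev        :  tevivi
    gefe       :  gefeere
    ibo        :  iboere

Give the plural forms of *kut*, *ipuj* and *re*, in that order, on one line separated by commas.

The alternation tracks the final sound of the stem — -u when the stem ends in a voiceless consonant (*opaf*, *besdet*, *guvep*); -ivi when the stem ends in a voiced consonant (*fowpefwej*, *tev*); -ere when the stem ends in a vowel (*zusaba*, *gefe*, *ibo*).
*kut*: final sound = /t/, a voiceless consonant → -u → *kutu*.
Since the final sound of *ipuj* is /j/ (a voiced consonant), it takes -ivi, giving *ipujivi*.
Since the final sound of *re* is /e/ (a vowel), it takes -ere, giving *reere*.

kutu, ipujivi, reere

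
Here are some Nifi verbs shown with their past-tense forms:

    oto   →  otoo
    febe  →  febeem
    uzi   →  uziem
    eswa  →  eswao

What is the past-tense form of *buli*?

buliem

The alternation tracks the last vowel of the stem — -em when the last vowel of the stem is a front vowel (*febe*, *uzi*); -o when the last vowel of the stem is a back vowel (*oto*, *eswa*).
*buli*: last vowel = /i/, a front vowel → -em → *buliem*.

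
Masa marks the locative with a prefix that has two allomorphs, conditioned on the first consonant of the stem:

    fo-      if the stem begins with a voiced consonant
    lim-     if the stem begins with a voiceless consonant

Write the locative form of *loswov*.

The first consonant of *loswov* is /l/, which is voiced, so the prefix is fo-, giving *foloswov*.

foloswov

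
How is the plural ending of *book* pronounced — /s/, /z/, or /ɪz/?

/s/

The stem *book* ends in a voiceless non-sibilant consonant.
The plural suffix surfaces as /ɪz/ after sibilants, /s/ after other voiceless consonants, and /z/ after other voiced sounds.
So the plural -s on *book* is pronounced /s/.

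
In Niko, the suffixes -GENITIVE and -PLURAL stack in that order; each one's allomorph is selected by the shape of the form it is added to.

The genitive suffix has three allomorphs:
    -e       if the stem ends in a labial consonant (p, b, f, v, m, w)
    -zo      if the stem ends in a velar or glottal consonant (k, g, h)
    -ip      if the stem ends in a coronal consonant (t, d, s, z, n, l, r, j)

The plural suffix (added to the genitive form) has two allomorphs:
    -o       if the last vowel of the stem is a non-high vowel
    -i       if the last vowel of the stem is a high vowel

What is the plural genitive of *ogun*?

*ogun*: final consonant = /n/, coronal → -ip → *ogunip*.
The genitive form *ogunip* — last vowel /i/ (a high vowel) → -i → *ogunipi*.

ogunipi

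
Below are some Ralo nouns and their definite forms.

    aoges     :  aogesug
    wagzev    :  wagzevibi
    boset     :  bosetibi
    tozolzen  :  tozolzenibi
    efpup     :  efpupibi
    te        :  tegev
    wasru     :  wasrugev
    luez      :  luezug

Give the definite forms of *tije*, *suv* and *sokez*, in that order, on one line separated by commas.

The alternation tracks the final sound of the stem — -ug when the stem ends in a sibilant (*aoges*, *luez*); -ibi when the stem ends in a non-sibilant consonant (*wagzev*, *boset*, *tozolzen*, *efpup*); -gev when the stem ends in a vowel (*te*, *wasru*).
*tije*: final sound = /e/, a vowel → -gev → *tijegev*.
The final sound of *suv* is /v/, which is a non-sibilant consonant, so the suffix is -ibi, giving *suvibi*.
*sokez*: final sound = /z/, a sibilant → -ug → *sokezug*.

tijegev, suvibi, sokezug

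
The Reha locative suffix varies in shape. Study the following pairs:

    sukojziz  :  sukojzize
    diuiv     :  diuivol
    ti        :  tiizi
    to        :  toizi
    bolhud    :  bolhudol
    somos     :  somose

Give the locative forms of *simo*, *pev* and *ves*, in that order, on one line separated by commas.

simoizi, pevol, vese

Looking at the final sound of each stem: -e when the stem ends in a sibilant (*sukojziz*, *somos*); -ol when the stem ends in a non-sibilant consonant (*diuiv*, *bolhud*); -izi when the stem ends in a vowel (*ti*, *to*).
Since the final sound of *simo* is /o/ (a vowel), it takes -izi, giving *simoizi*.
*pev*: final sound = /v/, a non-sibilant consonant → -ol → *pevol*.
Since the final sound of *ves* is /s/ (a sibilant), it takes -e, giving *vese*.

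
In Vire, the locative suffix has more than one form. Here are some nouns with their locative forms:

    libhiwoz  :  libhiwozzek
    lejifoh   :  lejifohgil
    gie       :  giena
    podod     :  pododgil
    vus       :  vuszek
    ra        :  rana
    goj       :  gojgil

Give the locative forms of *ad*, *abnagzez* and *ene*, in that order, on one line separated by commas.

adgil, abnagzezzek, enena

Looking at the final sound of each stem: -zek when the stem ends in a sibilant (*libhiwoz*, *vus*); -gil when the stem ends in a non-sibilant consonant (*lejifoh*, *podod*, *goj*); -na when the stem ends in a vowel (*gie*, *ra*).
*ad* — final sound /d/ (a non-sibilant consonant) → -gil → *adgil*.
*abnagzez*: final sound = /z/, a sibilant → -zek → *abnagzezzek*.
The final sound of *ene* is /e/, which is a vowel, so the suffix is -na, giving *enena*.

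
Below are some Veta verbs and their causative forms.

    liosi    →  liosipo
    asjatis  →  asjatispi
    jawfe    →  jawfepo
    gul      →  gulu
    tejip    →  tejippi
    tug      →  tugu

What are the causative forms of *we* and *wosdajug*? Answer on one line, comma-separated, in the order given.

wepo, wosdajugu

The alternation tracks the final sound of the stem — -pi when the stem ends in a voiceless consonant (*asjatis*, *tejip*); -u when the stem ends in a voiced consonant (*gul*, *tug*); -po when the stem ends in a vowel (*liosi*, *jawfe*).
*we*: final sound = /e/, a vowel → -po → *wepo*.
Since the final sound of *wosdajug* is /g/ (a voiced consonant), it takes -u, giving *wosdajugu*.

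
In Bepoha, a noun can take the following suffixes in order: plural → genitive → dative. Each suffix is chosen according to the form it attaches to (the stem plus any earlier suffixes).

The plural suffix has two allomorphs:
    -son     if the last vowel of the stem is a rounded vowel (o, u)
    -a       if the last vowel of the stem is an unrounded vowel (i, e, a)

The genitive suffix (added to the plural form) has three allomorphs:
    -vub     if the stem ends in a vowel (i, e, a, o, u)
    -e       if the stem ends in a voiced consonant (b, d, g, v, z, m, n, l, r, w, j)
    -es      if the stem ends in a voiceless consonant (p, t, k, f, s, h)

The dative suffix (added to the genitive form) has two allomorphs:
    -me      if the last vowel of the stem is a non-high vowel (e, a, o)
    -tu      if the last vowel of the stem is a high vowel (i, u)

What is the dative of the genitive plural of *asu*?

*asu* — last vowel /u/ (a rounded vowel) → -son → *asuson*.
The plural form *asuson* — final sound /n/ (a voiced consonant) → -e → *asusone*.
The genitive form *asusone*: last vowel = /e/, a non-high vowel → -me → *asusoneme*.

asusoneme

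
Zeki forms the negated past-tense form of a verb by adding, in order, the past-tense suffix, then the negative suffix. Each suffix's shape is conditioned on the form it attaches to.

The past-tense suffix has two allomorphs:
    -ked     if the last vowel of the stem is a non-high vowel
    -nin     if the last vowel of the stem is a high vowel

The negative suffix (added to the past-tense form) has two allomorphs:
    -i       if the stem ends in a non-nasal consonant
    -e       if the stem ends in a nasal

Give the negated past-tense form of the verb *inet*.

inetkedi

*inet* — last vowel /e/ (a non-high vowel) → -ked → *inetked*.
The final consonant of the past-tense form *inetked* is /d/, which is non-nasal, so the negative suffix is -i, giving *inetkedi*.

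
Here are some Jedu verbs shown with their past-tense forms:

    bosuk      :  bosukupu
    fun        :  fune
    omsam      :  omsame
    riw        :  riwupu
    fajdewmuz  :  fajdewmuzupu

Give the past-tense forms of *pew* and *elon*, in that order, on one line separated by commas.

pewupu, elone

The pattern is nasality of the final consonant: -e when the stem ends in a nasal (*fun*, *omsam*); -upu when the stem ends in a non-nasal consonant (*bosuk*, *riw*, *fajdewmuz*).
Since the final consonant of *pew* is /w/ (non-nasal), it takes -upu, giving *pewupu*.
The final consonant of *elon* is /n/, which is a nasal, so the suffix is -e, giving *elone*.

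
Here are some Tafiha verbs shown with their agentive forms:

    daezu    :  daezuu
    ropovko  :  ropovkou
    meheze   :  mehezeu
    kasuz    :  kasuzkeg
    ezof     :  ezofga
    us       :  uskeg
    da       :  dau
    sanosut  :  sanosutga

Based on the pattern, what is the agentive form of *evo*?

evou

Looking at the final sound of each stem: -keg when the stem ends in a sibilant (*kasuz*, *us*); -ga when the stem ends in a non-sibilant consonant (*ezof*, *sanosut*); -u when the stem ends in a vowel (*daezu*, *ropovko*, *meheze*, *da*).
*evo* — final sound /o/ (a vowel) → -u → *evou*.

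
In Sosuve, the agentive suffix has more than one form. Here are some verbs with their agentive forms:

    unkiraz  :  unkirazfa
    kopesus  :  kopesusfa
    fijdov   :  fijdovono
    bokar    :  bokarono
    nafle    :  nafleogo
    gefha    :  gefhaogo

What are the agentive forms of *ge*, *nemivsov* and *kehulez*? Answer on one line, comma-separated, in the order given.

Looking at the final sound of each stem: -fa when the stem ends in a sibilant (*unkiraz*, *kopesus*); -ono when the stem ends in a non-sibilant consonant (*fijdov*, *bokar*); -ogo when the stem ends in a vowel (*nafle*, *gefha*).
*ge*: final sound = /e/, a vowel → -ogo → *geogo*.
*nemivsov* — final sound /v/ (a non-sibilant consonant) → -ono → *nemivsovono*.
*kehulez*: final sound = /z/, a sibilant → -fa → *kehulezfa*.

geogo, nemivsovono, kehulezfa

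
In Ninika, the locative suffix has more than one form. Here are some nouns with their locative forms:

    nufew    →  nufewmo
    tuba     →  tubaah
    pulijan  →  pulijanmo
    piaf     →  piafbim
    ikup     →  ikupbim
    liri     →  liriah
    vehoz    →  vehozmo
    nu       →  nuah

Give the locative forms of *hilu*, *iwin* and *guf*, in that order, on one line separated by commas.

hiluah, iwinmo, gufbim

The suffix is conditioned by the final sound: -bim when the stem ends in a voiceless consonant (*piaf*, *ikup*); -mo when the stem ends in a voiced consonant (*nufew*, *pulijan*, *vehoz*); -ah when the stem ends in a vowel (*tuba*, *liri*, *nu*).
*hilu* — final sound /u/ (a vowel) → -ah → *hiluah*.
*iwin* — final sound /n/ (a voiced consonant) → -mo → *iwinmo*.
The final sound of *guf* is /f/, which is a voiceless consonant, so the suffix is -bim, giving *gufbim*.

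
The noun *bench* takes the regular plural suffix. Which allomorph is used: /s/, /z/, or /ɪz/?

The stem *bench* ends in a sibilant (/s, z, ʃ, ʒ, tʃ, dʒ/).
The plural suffix surfaces as /ɪz/ after sibilants, /s/ after other voiceless consonants, and /z/ after other voiced sounds.
So the plural -s on *bench* is pronounced /ɪz/.

/ɪz/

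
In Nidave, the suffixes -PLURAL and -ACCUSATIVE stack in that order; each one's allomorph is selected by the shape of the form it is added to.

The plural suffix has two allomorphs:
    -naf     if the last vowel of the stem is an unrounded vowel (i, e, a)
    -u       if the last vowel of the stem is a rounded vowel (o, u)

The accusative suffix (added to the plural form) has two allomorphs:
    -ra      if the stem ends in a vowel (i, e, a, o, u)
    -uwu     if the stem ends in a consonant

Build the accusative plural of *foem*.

*foem*: last vowel = /e/, an unrounded vowel → -naf → *foemnaf*.
The final sound of the plural form *foemnaf* is /f/, which is a consonant, so the accusative suffix is -uwu, giving *foemnafuwu*.

foemnafuwu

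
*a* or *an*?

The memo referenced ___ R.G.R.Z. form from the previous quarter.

The indefinite article is chosen by the initial *sound* of the following word, not its spelling.
The initialism *R.G.R.Z.* is read letter by letter; the first letter, R, is pronounced /ɑr/, which begins with a vowel sound.
So the article is *an*: The memo referenced an R.G.R.Z. form from the previous quarter.

an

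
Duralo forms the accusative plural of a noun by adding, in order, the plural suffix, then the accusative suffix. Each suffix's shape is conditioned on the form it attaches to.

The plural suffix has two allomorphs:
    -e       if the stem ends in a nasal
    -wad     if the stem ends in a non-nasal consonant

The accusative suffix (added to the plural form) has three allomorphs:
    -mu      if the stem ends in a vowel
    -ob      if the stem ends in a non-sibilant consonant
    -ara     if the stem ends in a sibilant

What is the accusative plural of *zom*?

zomemu

*zom* — final consonant /m/ (a nasal) → -e → *zome*.
The final sound of the plural form *zome* is /e/, which is a vowel, so the accusative suffix is -mu, giving *zomemu*.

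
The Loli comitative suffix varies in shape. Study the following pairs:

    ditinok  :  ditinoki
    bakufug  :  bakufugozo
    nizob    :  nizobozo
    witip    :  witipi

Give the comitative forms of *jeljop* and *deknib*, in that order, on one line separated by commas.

jeljopi, deknibozo

The alternation tracks the final consonant of the stem — -i when the stem ends in a voiceless consonant (*ditinok*, *witip*); -ozo when the stem ends in a voiced consonant (*bakufug*, *nizob*).
*jeljop*: final consonant = /p/, voiceless → -i → *jeljopi*.
Since the final consonant of *deknib* is /b/ (voiced), it takes -ozo, giving *deknibozo*.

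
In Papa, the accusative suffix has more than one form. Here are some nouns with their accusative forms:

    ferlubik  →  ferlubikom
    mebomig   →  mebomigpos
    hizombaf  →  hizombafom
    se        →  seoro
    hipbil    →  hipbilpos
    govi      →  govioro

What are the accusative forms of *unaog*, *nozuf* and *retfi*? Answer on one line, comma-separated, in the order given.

unaogpos, nozufom, retfioro

Looking at the final sound of each stem: -om when the stem ends in a voiceless consonant (*ferlubik*, *hizombaf*); -pos when the stem ends in a voiced consonant (*mebomig*, *hipbil*); -oro when the stem ends in a vowel (*se*, *govi*).
*unaog* — final sound /g/ (a voiced consonant) → -pos → *unaogpos*.
*nozuf*: final sound = /f/, a voiceless consonant → -om → *nozufom*.
The final sound of *retfi* is /i/, which is a vowel, so the suffix is -oro, giving *retfioro*.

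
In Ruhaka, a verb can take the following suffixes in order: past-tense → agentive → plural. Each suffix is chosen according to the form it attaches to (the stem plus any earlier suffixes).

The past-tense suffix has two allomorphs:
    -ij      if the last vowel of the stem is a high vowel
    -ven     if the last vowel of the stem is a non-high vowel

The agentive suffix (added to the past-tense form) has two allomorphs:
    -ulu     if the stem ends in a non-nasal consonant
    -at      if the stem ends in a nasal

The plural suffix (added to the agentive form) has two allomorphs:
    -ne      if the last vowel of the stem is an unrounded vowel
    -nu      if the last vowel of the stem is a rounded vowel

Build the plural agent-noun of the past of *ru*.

ruijulunu

Since the last vowel of *ru* is /u/ (a high vowel), it takes -ij, giving *ruij*.
The past-tense form *ruij*: final consonant = /j/, non-nasal → -ulu → *ruijulu*.
The agentive form *ruijulu*: last vowel = /u/, a rounded vowel → -nu → *ruijulunu*.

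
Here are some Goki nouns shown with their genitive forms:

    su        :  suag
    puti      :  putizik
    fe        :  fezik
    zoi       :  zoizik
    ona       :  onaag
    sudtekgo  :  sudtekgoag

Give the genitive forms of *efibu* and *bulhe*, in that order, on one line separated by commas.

efibuag, bulhezik

The pattern is front/back vowel harmony: -zik when the last vowel of the stem is a front vowel (*puti*, *fe*, *zoi*); -ag when the last vowel of the stem is a back vowel (*su*, *ona*, *sudtekgo*).
Since the last vowel of *efibu* is /u/ (a back vowel), it takes -ag, giving *efibuag*.
The last vowel of *bulhe* is /e/, which is a front vowel, so the suffix is -zik, giving *bulhezik*.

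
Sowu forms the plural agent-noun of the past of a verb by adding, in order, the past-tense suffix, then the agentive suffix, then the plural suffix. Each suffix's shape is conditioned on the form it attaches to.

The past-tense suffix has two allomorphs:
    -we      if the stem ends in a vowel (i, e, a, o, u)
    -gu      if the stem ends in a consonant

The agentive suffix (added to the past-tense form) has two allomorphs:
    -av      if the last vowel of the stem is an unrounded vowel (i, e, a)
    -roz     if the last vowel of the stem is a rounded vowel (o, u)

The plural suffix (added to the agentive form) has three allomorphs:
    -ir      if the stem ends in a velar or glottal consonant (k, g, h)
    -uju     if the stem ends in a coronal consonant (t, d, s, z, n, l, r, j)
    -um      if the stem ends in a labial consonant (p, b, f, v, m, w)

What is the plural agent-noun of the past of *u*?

uweavum

*u*: final sound = /u/, a vowel → -we → *uwe*.
The last vowel of the past-tense form *uwe* is /e/, which is an unrounded vowel, so the agentive suffix is -av, giving *uweav*.
The agentive form *uweav* — final consonant /v/ (labial) → -um → *uweavum*.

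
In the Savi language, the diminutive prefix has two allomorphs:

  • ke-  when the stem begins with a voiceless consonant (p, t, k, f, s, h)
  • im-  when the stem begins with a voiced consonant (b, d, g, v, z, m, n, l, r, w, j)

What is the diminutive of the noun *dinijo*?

Since the first consonant of *dinijo* is /d/ (voiced), it takes im-, giving *imdinijo*.

imdinijo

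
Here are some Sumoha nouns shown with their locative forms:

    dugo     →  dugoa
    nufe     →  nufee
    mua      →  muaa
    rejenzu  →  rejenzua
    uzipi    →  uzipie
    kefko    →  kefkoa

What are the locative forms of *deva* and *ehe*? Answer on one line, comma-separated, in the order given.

devaa, ehee

The suffix is conditioned by the last vowel: -e when the last vowel of the stem is a front vowel (*nufe*, *uzipi*); -a when the last vowel of the stem is a back vowel (*dugo*, *mua*, *rejenzu*, *kefko*).
*deva*: last vowel = /a/, a back vowel → -a → *devaa*.
*ehe*: last vowel = /e/, a front vowel → -e → *ehee*.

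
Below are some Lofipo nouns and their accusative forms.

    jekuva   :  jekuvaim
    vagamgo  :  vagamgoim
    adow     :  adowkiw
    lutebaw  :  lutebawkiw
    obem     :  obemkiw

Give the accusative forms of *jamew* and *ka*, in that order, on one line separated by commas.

jamewkiw, kaim

The alternation tracks the final sound of the stem — -kiw when the stem ends in a consonant (*adow*, *lutebaw*, *obem*); -im when the stem ends in a vowel (*jekuva*, *vagamgo*).
*jamew*: final sound = /w/, a consonant → -kiw → *jamewkiw*.
Since the final sound of *ka* is /a/ (a vowel), it takes -im, giving *kaim*.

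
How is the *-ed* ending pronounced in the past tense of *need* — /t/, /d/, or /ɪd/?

/ɪd/

The stem *need* ends in /t/ or /d/.
The -ed suffix is realized as /ɪd/ after /t, d/; as /t/ after other voiceless consonants; and as /d/ after other voiced sounds.
So -ed on *need* is pronounced /ɪd/.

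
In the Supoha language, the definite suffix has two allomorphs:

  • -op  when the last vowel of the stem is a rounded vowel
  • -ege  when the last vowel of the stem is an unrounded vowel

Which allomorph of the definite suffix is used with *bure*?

Since the last vowel of *bure* is /e/ (an unrounded vowel), it takes -ege.

-ege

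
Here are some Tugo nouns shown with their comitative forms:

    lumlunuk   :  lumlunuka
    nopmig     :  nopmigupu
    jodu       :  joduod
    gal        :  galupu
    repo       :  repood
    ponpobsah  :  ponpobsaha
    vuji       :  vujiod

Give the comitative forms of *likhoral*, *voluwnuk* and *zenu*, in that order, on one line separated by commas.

likhoralupu, voluwnuka, zenuod

The suffix is conditioned by the final sound: -a when the stem ends in a voiceless consonant (*lumlunuk*, *ponpobsah*); -upu when the stem ends in a voiced consonant (*nopmig*, *gal*); -od when the stem ends in a vowel (*jodu*, *repo*, *vuji*).
*likhoral* — final sound /l/ (a voiced consonant) → -upu → *likhoralupu*.
Since the final sound of *voluwnuk* is /k/ (a voiceless consonant), it takes -a, giving *voluwnuka*.
*zenu*: final sound = /u/, a vowel → -od → *zenuod*.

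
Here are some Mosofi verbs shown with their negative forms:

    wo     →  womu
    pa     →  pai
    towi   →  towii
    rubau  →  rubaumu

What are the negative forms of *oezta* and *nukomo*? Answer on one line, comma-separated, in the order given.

The suffix is conditioned by the last vowel: -mu when the last vowel of the stem is a rounded vowel (*wo*, *rubau*); -i when the last vowel of the stem is an unrounded vowel (*pa*, *towi*).
*oezta*: last vowel = /a/, an unrounded vowel → -i → *oeztai*.
*nukomo* — last vowel /o/ (a rounded vowel) → -mu → *nukomomu*.

oeztai, nukomomu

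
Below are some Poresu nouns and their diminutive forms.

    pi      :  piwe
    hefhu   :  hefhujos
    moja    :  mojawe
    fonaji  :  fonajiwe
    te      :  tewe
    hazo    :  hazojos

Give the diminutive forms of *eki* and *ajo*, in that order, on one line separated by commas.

ekiwe, ajojos

The alternation tracks the last vowel of the stem — -jos when the last vowel of the stem is a rounded vowel (*hefhu*, *hazo*); -we when the last vowel of the stem is an unrounded vowel (*pi*, *moja*, *fonaji*, *te*).
Since the last vowel of *eki* is /i/ (an unrounded vowel), it takes -we, giving *ekiwe*.
Since the last vowel of *ajo* is /o/ (a rounded vowel), it takes -jos, giving *ajojos*.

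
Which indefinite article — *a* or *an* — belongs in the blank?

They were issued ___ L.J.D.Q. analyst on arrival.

an

The indefinite article is chosen by the initial *sound* of the following word, not its spelling.
The initialism *L.J.D.Q.* is read letter by letter; the first letter, L, is pronounced /ɛl/, which begins with a vowel sound.
So the article is *an*: They were issued an L.J.D.Q. analyst on arrival.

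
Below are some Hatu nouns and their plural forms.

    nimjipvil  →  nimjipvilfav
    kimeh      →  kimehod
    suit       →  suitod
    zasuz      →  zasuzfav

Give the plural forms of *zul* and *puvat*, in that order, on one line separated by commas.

The suffix is conditioned by the final consonant: -od when the stem ends in a voiceless consonant (*kimeh*, *suit*); -fav when the stem ends in a voiced consonant (*nimjipvil*, *zasuz*).
*zul* — final consonant /l/ (voiced) → -fav → *zulfav*.
Since the final consonant of *puvat* is /t/ (voiceless), it takes -od, giving *puvatod*.

zulfav, puvatod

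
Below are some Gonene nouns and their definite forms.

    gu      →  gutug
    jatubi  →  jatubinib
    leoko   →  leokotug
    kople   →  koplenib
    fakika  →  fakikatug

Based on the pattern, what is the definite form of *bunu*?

The suffix is conditioned by the last vowel: -nib when the last vowel of the stem is a front vowel (*jatubi*, *kople*); -tug when the last vowel of the stem is a back vowel (*gu*, *leoko*, *fakika*).
The last vowel of *bunu* is /u/, which is a back vowel, so the suffix is -tug, giving *bunutug*.

bunutug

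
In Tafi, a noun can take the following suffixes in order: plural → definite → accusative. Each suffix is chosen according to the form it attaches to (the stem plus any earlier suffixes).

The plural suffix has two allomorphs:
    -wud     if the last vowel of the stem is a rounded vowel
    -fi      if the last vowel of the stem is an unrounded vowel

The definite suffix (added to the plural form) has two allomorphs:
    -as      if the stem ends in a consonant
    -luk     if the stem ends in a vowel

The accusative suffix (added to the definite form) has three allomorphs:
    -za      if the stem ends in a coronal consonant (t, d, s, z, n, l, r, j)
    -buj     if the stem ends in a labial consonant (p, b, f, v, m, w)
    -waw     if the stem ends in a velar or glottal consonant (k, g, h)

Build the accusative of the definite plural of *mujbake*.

mujbakefilukwaw

The last vowel of *mujbake* is /e/, which is an unrounded vowel, so the plural suffix is -fi, giving *mujbakefi*.
The plural form *mujbakefi*: final sound = /i/, a vowel → -luk → *mujbakefiluk*.
The definite form *mujbakefiluk* — final consonant /k/ (velar/glottal) → -waw → *mujbakefilukwaw*.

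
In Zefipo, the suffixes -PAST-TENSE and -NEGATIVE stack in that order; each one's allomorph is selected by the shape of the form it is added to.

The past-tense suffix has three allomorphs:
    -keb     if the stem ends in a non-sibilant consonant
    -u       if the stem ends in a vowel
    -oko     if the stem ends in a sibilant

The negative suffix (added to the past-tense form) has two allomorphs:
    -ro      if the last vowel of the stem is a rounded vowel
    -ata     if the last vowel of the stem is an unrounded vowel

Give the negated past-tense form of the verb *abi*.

abiuro

*abi*: final sound = /i/, a vowel → -u → *abiu*.
Since the last vowel of the past-tense form *abiu* is /u/ (a rounded vowel), it takes -ro, giving *abiuro*.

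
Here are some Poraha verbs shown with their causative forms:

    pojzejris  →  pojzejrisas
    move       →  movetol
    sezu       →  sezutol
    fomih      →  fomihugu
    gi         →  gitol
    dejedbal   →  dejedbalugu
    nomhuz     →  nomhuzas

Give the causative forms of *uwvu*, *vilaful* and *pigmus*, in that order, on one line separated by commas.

The alternation tracks the final sound of the stem — -as when the stem ends in a sibilant (*pojzejris*, *nomhuz*); -ugu when the stem ends in a non-sibilant consonant (*fomih*, *dejedbal*); -tol when the stem ends in a vowel (*move*, *sezu*, *gi*).
Since the final sound of *uwvu* is /u/ (a vowel), it takes -tol, giving *uwvutol*.
*vilaful* — final sound /l/ (a non-sibilant consonant) → -ugu → *vilafulugu*.
*pigmus* — final sound /s/ (a sibilant) → -as → *pigmusas*.

uwvutol, vilafulugu, pigmusas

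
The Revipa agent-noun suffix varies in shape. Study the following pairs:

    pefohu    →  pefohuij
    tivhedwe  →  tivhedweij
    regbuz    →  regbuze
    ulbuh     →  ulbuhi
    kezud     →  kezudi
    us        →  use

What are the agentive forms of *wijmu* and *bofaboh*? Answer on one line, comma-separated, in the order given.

Looking at the final sound of each stem: -e when the stem ends in a sibilant (*regbuz*, *us*); -i when the stem ends in a non-sibilant consonant (*ulbuh*, *kezud*); -ij when the stem ends in a vowel (*pefohu*, *tivhedwe*).
*wijmu*: final sound = /u/, a vowel → -ij → *wijmuij*.
Since the final sound of *bofaboh* is /h/ (a non-sibilant consonant), it takes -i, giving *bofabohi*.

wijmuij, bofabohi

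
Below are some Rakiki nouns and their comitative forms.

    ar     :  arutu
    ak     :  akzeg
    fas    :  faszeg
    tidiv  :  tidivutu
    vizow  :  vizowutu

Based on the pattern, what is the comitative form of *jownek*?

The pattern is voicing of the final consonant: -zeg when the stem ends in a voiceless consonant (*ak*, *fas*); -utu when the stem ends in a voiced consonant (*ar*, *tidiv*, *vizow*).
*jownek* — final consonant /k/ (voiceless) → -zeg → *jownekzeg*.

jownekzeg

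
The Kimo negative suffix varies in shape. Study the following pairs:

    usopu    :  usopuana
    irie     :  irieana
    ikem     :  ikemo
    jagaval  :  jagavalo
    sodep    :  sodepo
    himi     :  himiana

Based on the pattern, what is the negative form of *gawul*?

The pattern is consonant vs. vowel: -o when the stem ends in a consonant (*ikem*, *jagaval*, *sodep*); -ana when the stem ends in a vowel (*usopu*, *irie*, *himi*).
*gawul*: final sound = /l/, a consonant → -o → *gawulo*.

gawulo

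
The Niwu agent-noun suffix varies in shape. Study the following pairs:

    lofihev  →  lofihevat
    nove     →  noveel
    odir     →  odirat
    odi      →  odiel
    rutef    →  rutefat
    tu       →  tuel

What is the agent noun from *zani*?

Looking at the final sound of each stem: -at when the stem ends in a consonant (*lofihev*, *odir*, *rutef*); -el when the stem ends in a vowel (*nove*, *odi*, *tu*).
*zani* — final sound /i/ (a vowel) → -el → *zaniel*.

zaniel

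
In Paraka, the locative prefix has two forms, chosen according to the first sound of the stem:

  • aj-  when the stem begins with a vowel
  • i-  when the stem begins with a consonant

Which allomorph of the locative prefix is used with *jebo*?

i-

Since the first sound of *jebo* is /j/ (a consonant), it takes i-.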